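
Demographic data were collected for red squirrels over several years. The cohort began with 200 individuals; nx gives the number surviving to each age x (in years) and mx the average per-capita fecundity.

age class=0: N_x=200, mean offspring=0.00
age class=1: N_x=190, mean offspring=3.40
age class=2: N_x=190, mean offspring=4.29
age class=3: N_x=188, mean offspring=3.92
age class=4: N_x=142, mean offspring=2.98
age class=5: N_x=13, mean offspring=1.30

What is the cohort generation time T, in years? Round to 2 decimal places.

lx = nx/n0 = nx/200: 1, 0.95, 0.95, 0.94, 0.71, 0.065
lx·mx: 0, 3.23, 4.0755, 3.6848, 2.1158, 0.0845 → R0 = 13.1906
x·lx·mx: 0, 3.23, 8.151, 11.0544, 8.4632, 0.4225 → Σ = 31.3211
T = 31.3211 / 13.1906 = 2.374502… → 2.37

2.37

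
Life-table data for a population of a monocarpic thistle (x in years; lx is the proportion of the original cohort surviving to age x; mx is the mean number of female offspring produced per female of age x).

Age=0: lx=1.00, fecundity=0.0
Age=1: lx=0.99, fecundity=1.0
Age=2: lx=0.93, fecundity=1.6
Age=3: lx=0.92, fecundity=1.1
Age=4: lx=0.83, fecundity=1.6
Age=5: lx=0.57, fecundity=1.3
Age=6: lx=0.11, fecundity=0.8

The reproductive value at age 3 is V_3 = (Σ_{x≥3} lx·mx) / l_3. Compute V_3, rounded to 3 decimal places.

lx·mx for x ≥ 3: 1.012, 1.328, 0.741, 0.088 → sum = 3.169
V_3 = 3.169 / l_3 = 3.169 / 0.92 = 3.444565… → 3.445

3.445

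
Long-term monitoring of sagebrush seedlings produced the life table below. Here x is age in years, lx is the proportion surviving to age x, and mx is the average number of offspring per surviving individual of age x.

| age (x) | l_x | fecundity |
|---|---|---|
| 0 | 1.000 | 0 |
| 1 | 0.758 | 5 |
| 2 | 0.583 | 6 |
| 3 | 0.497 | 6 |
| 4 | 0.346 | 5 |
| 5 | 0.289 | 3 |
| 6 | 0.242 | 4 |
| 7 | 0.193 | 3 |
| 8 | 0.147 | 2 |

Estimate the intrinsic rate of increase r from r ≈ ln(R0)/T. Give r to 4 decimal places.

R0 = Σ lx·mx = 0 + 3.79 + 3.498 + 2.982 + 1.73 + 0.867 + 0.968 + 0.579 + 0.294 = 14.708
Σ x·lx·mx = 43.2; T = 43.2/14.708 = 2.93718…
r ≈ ln(R0)/T = ln(14.708)/2.93718… = 0.915298… → 0.9153

0.9153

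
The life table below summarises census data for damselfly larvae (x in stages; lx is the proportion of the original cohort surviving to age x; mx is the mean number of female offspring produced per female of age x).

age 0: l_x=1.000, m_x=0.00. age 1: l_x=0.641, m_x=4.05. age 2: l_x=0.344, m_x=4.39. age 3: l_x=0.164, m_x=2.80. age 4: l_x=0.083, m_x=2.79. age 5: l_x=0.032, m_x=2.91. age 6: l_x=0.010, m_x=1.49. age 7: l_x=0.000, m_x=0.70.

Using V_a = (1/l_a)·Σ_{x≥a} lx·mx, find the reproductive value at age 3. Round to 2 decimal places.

lx·mx for x ≥ 3: 0.4592, 0.23157, 0.09312, 0.0149, 0 → sum = 0.79879
V_3 = 0.79879 / l_3 = 0.79879 / 0.164 = 4.870671… → 4.87

4.87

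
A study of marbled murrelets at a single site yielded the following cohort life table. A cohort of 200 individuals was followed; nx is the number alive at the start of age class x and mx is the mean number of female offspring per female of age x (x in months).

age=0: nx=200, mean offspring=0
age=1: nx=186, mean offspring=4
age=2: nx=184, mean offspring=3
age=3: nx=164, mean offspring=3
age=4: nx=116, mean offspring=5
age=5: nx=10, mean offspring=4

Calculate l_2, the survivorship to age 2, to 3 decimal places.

l_2 = n_2/n_0 = 184/200 = 0.92 → 0.920

0.920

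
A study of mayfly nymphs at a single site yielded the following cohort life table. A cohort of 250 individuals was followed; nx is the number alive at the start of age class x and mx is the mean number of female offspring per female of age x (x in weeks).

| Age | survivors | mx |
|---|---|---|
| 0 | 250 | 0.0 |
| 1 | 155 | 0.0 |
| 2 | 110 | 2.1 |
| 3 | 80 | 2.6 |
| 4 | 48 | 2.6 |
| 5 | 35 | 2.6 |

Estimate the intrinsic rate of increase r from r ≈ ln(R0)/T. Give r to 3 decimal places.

0.309

lx = nx/n0 = nx/250: 1, 0.62, 0.44, 0.32, 0.192, 0.14
R0 = Σ lx·mx = 0 + 0 + 0.924 + 0.832 + 0.4992 + 0.364 = 2.6192
Σ x·lx·mx = 8.1608; T = 8.1608/2.6192 = 3.11576…
r ≈ ln(R0)/T = ln(2.6192)/3.11576… = 0.30903… → 0.309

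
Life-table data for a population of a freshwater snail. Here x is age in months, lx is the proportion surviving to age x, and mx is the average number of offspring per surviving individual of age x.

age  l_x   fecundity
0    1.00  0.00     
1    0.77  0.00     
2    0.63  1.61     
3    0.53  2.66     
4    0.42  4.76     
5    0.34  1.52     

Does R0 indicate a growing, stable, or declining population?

R0 = Σ lx·mx = 0 + 0 + 1.0143 + 1.4098 + 1.9992 + 0.5168 = 4.9401
R0 > 1, so the population is growing.

growing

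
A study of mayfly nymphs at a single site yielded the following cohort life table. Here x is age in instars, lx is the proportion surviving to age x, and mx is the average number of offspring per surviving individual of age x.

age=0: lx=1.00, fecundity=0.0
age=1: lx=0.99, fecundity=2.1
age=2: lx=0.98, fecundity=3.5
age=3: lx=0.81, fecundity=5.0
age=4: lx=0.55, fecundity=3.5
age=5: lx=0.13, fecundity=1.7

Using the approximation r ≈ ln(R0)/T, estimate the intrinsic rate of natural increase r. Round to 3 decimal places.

R0 = Σ lx·mx = 0 + 2.079 + 3.43 + 4.05 + 1.925 + 0.221 = 11.705
Σ x·lx·mx = 29.894; T = 29.894/11.705 = 2.55395…
r ≈ ln(R0)/T = ln(11.705)/2.55395… = 0.96322… → 0.963

0.963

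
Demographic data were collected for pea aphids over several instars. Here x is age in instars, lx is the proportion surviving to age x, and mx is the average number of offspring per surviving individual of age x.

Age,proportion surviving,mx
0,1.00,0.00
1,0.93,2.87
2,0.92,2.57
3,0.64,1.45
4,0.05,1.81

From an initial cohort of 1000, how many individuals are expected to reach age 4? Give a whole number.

Expected survivors = N0 · l_4 = 1000 × 0.05 = 50 → 50

50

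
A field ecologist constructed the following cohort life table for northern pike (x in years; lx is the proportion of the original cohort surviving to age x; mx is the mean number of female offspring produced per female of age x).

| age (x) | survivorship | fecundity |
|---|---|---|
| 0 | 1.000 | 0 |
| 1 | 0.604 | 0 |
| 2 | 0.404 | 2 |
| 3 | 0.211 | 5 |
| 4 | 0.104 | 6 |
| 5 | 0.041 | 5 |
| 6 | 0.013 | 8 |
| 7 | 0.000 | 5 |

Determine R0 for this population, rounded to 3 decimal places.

lx·mx by age: 0, 0, 0.808, 1.055, 0.624, 0.205, 0.104, 0
R0 = Σ lx·mx = 2.796 → 2.796

2.796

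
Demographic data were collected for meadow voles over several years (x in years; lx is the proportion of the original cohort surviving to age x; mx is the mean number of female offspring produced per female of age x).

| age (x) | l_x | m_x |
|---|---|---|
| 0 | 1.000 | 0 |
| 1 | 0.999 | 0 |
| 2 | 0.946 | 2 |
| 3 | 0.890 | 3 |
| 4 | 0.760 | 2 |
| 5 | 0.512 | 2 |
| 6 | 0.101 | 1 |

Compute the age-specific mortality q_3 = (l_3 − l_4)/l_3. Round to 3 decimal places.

0.146

q_3 = (l_3 − l_4) / l_3 = (0.89 − 0.76) / 0.89
     = 0.13 / 0.89 = 0.146067… → 0.146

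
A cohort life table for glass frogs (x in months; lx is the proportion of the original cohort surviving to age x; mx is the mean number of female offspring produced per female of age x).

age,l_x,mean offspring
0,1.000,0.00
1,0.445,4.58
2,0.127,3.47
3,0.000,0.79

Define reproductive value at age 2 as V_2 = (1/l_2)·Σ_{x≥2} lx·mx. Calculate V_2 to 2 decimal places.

lx·mx for x ≥ 2: 0.44069, 0 → sum = 0.44069
V_2 = 0.44069 / l_2 = 0.44069 / 0.127 = 3.47 → 3.47

3.47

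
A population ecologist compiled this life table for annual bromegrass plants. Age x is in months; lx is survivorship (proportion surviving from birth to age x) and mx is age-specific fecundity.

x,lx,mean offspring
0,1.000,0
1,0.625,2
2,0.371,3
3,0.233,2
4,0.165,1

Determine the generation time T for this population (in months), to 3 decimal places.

1.848

lx·mx: 0, 1.25, 1.113, 0.466, 0.165 → R0 = 2.994
x·lx·mx: 0, 1.25, 2.226, 1.398, 0.66 → Σ = 5.534
T = 5.534 / 2.994 = 1.848363… → 1.848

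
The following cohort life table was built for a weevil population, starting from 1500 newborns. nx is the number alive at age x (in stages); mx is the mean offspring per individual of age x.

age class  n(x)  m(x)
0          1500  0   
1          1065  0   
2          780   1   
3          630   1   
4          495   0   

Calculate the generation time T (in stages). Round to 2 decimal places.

lx = nx/n0 = nx/1500: 1, 0.71, 0.52, 0.42, 0.33
lx·mx: 0, 0, 0.52, 0.42, 0 → R0 = 0.94
x·lx·mx: 0, 0, 1.04, 1.26, 0 → Σ = 2.3
T = 2.3 / 0.94 = 2.446809… → 2.45

2.45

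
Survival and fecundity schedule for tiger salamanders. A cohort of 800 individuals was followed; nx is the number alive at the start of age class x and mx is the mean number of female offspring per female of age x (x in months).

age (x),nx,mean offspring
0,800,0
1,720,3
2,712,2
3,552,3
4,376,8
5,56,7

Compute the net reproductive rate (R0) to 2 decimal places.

10.80

lx = nx/n0 = nx/800: 1, 0.9, 0.89, 0.69, 0.47, 0.07
lx·mx by age: 0, 2.7, 1.78, 2.07, 3.76, 0.49
R0 = Σ lx·mx = 10.8 → 10.80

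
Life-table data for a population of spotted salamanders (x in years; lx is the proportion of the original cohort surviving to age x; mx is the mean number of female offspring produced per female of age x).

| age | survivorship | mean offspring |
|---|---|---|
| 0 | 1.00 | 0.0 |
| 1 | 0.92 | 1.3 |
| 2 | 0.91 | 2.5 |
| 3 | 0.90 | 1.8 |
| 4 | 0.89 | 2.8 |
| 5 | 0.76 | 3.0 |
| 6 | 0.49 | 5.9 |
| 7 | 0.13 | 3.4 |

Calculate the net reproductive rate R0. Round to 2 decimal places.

13.20

lx·mx by age: 0, 1.196, 2.275, 1.62, 2.492, 2.28, 2.891, 0.442
R0 = Σ lx·mx = 13.196 → 13.20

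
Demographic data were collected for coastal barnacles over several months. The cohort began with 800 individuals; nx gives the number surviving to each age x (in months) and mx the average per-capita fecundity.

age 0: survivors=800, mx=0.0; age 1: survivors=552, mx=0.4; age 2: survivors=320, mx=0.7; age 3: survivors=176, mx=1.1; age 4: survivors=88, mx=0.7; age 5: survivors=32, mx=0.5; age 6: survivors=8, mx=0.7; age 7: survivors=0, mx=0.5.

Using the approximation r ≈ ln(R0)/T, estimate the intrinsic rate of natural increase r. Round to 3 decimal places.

-0.046

lx = nx/n0 = nx/800: 1, 0.69, 0.4, 0.22, 0.11, 0.04, 0.01, 0
R0 = Σ lx·mx = 0 + 0.276 + 0.28 + 0.242 + 0.077 + 0.02 + 0.007 + 0 = 0.902
Σ x·lx·mx = 2.012; T = 2.012/0.902 = 2.2306…
r ≈ ln(R0)/T = ln(0.902)/2.2306… = -0.04624… → -0.046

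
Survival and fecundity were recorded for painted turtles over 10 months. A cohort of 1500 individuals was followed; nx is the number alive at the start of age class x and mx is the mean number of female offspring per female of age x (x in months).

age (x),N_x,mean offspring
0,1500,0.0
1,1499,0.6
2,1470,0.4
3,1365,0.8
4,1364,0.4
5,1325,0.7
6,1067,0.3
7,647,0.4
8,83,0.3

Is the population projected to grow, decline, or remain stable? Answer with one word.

lx = nx/n0 = nx/1500: 1, 0.99933…, 0.98, 0.91, 0.90933…, 0.88333…, 0.71133…, 0.43133…, 0.05533…
R0 = Σ lx·mx = 0 + 0.5996… + 0.392 + 0.728 + 0.363733… + 0.618333… + 0.2134… + 0.172533… + 0.0166… = 3.1042…
R0 > 1, so the population is growing.

growing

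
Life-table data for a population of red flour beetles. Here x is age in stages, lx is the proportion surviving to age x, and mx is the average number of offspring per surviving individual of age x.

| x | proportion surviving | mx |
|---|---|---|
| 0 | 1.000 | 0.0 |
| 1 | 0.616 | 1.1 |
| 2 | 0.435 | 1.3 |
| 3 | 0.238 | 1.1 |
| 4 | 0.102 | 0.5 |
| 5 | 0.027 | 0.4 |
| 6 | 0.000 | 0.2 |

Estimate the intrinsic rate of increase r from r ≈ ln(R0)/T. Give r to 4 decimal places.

R0 = Σ lx·mx = 0 + 0.6776 + 0.5655 + 0.2618 + 0.051 + 0.0108 + 0 = 1.5667
Σ x·lx·mx = 2.852; T = 2.852/1.5667 = 1.82039…
r ≈ ln(R0)/T = ln(1.5667)/1.82039… = 0.246635… → 0.2466

0.2466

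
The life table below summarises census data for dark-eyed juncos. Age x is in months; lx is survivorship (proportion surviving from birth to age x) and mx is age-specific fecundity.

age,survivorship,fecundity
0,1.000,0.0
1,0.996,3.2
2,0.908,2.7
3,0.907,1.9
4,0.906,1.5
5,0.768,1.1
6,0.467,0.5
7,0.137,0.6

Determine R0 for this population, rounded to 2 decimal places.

lx·mx by age: 0, 3.1872, 2.4516, 1.7233, 1.359, 0.8448, 0.2335, 0.0822
R0 = Σ lx·mx = 9.8816 → 9.88

9.88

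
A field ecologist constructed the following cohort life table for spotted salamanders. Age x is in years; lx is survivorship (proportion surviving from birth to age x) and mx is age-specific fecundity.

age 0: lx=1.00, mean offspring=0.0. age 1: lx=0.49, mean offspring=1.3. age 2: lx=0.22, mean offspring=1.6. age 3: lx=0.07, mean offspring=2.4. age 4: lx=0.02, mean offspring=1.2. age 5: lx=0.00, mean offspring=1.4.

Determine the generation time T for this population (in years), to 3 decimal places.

1.644

lx·mx: 0, 0.637, 0.352, 0.168, 0.024, 0 → R0 = 1.181
x·lx·mx: 0, 0.637, 0.704, 0.504, 0.096, 0 → Σ = 1.941
T = 1.941 / 1.181 = 1.643522… → 1.644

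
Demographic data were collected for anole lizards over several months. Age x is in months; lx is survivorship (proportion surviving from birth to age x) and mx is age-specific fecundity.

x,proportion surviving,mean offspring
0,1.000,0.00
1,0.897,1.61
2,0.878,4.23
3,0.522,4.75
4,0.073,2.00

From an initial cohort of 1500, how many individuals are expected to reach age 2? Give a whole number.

1317

Expected survivors = N0 · l_2 = 1500 × 0.878 = 1317 → 1317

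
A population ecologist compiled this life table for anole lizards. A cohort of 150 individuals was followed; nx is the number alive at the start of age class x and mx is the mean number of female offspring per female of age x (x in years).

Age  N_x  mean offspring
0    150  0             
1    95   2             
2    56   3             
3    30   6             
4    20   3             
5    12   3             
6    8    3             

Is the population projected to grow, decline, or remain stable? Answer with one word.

growing

lx = nx/n0 = nx/150: 1, 0.63333…, 0.37333…, 0.2, 0.13333…, 0.08, 0.05333…
R0 = Σ lx·mx = 0 + 1.266667… + 1.12… + 1.2 + 0.4… + 0.24 + 0.16… = 4.386667…
R0 > 1, so the population is growing.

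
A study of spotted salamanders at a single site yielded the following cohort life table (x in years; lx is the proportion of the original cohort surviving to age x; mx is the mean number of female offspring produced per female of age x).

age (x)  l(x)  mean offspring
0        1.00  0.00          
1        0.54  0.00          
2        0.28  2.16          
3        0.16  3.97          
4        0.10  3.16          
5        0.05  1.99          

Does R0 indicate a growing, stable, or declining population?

growing

R0 = Σ lx·mx = 0 + 0 + 0.6048 + 0.6352 + 0.316 + 0.0995 = 1.6555
R0 > 1, so the population is growing.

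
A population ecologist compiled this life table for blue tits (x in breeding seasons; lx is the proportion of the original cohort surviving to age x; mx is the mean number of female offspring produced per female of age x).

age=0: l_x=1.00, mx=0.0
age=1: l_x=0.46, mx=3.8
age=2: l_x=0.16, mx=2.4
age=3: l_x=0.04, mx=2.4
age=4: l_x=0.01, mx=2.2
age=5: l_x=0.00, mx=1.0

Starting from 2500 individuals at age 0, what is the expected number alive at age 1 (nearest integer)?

Expected survivors = N0 · l_1 = 2500 × 0.46 = 1150 → 1150

1150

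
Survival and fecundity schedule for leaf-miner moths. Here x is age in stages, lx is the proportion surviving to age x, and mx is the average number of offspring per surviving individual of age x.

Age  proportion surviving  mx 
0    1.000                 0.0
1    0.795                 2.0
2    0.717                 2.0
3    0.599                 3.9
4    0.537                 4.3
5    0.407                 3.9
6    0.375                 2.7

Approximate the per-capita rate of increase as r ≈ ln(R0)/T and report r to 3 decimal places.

0.689

R0 = Σ lx·mx = 0 + 1.59 + 1.434 + 2.3361 + 2.3091 + 1.5873 + 1.0125 = 10.269
Σ x·lx·mx = 34.7142; T = 34.7142/10.269 = 3.38048…
r ≈ ln(R0)/T = ln(10.269)/3.38048… = 0.68899… → 0.689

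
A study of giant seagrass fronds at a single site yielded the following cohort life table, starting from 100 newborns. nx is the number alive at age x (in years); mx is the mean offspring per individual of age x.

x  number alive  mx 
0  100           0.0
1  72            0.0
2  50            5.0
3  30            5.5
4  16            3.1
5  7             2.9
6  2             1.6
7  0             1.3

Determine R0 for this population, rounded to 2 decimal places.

4.88

lx = nx/n0 = nx/100: 1, 0.72, 0.5, 0.3, 0.16, 0.07, 0.02, 0
lx·mx by age: 0, 0, 2.5, 1.65, 0.496, 0.203, 0.032, 0
R0 = Σ lx·mx = 4.881 → 4.88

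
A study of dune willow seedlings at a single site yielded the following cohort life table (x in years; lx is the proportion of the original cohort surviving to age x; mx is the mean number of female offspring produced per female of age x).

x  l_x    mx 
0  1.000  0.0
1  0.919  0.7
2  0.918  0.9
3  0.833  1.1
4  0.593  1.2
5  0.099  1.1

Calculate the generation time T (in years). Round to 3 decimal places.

2.631

lx·mx: 0, 0.6433, 0.8262, 0.9163, 0.7116, 0.1089 → R0 = 3.2063
x·lx·mx: 0, 0.6433, 1.6524, 2.7489, 2.8464, 0.5445 → Σ = 8.4355
T = 8.4355 / 3.2063 = 2.630914… → 2.631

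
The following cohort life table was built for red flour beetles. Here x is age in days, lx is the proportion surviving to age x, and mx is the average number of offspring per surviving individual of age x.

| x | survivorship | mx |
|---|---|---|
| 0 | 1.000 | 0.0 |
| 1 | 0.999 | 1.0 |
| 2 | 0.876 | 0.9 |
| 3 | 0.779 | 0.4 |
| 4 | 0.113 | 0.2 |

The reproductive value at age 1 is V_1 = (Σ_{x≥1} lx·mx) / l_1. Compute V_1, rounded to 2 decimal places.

lx·mx for x ≥ 1: 0.999, 0.7884, 0.3116, 0.0226 → sum = 2.1216
V_1 = 2.1216 / l_1 = 2.1216 / 0.999 = 2.123724… → 2.12

2.12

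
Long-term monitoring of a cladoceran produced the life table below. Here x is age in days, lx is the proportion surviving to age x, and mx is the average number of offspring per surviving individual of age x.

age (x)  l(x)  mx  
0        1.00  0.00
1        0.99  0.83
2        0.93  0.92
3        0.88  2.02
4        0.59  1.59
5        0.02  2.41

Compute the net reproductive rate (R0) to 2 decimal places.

lx·mx by age: 0, 0.8217, 0.8556, 1.7776, 0.9381, 0.0482
R0 = Σ lx·mx = 4.4412 → 4.44

4.44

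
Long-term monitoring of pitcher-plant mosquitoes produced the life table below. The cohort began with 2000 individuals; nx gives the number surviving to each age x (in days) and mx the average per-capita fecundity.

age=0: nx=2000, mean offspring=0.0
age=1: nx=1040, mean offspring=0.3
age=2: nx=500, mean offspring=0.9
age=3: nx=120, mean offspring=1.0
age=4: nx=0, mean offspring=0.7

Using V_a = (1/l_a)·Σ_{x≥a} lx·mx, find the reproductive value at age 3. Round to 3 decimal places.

1.000

lx = nx/n0 = nx/2000: 1, 0.52, 0.25, 0.06, 0
lx·mx for x ≥ 3: 0.06, 0 → sum = 0.06
V_3 = 0.06 / l_3 = 0.06 / 0.06 = 1 → 1.000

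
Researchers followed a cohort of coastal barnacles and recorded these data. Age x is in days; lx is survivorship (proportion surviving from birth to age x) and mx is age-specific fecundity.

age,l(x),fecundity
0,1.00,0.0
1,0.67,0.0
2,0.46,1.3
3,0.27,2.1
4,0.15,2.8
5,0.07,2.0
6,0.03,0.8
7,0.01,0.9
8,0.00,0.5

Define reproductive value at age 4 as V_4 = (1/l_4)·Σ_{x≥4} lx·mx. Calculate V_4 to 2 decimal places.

3.95

lx·mx for x ≥ 4: 0.42, 0.14, 0.024, 0.009, 0 → sum = 0.593
V_4 = 0.593 / l_4 = 0.593 / 0.15 = 3.953333… → 3.95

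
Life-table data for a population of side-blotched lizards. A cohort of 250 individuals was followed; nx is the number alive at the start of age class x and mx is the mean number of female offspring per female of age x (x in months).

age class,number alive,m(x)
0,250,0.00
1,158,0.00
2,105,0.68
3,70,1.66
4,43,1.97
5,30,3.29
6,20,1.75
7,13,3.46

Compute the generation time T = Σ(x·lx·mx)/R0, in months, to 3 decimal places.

4.099

lx = nx/n0 = nx/250: 1, 0.632, 0.42, 0.28, 0.172, 0.12, 0.08, 0.052
lx·mx: 0, 0, 0.2856, 0.4648, 0.33884, 0.3948, 0.14, 0.17992 → R0 = 1.80396
x·lx·mx: 0, 0, 0.5712, 1.3944, 1.35536, 1.974, 0.84, 1.25944 → Σ = 7.3944
T = 7.3944 / 1.80396 = 4.098982… → 4.099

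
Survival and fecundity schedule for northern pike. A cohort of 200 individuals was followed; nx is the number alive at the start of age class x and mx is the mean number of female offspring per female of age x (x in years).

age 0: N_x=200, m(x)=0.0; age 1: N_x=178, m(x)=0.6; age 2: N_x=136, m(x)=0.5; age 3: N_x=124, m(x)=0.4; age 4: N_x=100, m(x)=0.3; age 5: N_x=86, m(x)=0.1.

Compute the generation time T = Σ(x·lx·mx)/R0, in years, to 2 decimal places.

lx = nx/n0 = nx/200: 1, 0.89, 0.68, 0.62, 0.5, 0.43
lx·mx: 0, 0.534, 0.34, 0.248, 0.15, 0.043 → R0 = 1.315
x·lx·mx: 0, 0.534, 0.68, 0.744, 0.6, 0.215 → Σ = 2.773
T = 2.773 / 1.315 = 2.108745… → 2.11

2.11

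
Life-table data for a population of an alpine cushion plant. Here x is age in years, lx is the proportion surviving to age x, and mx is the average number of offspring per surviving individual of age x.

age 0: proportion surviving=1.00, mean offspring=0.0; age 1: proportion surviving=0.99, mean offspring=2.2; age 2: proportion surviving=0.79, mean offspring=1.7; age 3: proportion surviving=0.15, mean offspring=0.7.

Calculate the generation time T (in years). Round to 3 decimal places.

1.428

lx·mx: 0, 2.178, 1.343, 0.105 → R0 = 3.626
x·lx·mx: 0, 2.178, 2.686, 0.315 → Σ = 5.179
T = 5.179 / 3.626 = 1.428296… → 1.428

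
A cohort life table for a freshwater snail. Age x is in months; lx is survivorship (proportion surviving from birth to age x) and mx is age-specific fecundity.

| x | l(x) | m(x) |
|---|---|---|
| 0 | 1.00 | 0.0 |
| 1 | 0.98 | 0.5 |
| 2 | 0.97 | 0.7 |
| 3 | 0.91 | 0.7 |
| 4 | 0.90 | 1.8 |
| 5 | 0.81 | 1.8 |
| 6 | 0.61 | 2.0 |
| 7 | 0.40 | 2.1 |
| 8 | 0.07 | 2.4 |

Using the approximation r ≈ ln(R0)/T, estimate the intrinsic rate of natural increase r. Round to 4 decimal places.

R0 = Σ lx·mx = 0 + 0.49 + 0.679 + 0.637 + 1.62 + 1.458 + 1.22 + 0.84 + 0.168 = 7.112
Σ x·lx·mx = 32.073; T = 32.073/7.112 = 4.5097…
r ≈ ln(R0)/T = ln(7.112)/4.5097… = 0.435014… → 0.4350

0.4350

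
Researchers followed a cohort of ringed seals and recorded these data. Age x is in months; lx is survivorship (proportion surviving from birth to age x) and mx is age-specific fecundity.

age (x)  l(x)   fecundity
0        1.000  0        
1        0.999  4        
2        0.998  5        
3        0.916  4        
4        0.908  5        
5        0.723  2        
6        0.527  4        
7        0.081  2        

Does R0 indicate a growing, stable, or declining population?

R0 = Σ lx·mx = 0 + 3.996 + 4.99 + 3.664 + 4.54 + 1.446 + 2.108 + 0.162 = 20.906
R0 > 1, so the population is growing.

growing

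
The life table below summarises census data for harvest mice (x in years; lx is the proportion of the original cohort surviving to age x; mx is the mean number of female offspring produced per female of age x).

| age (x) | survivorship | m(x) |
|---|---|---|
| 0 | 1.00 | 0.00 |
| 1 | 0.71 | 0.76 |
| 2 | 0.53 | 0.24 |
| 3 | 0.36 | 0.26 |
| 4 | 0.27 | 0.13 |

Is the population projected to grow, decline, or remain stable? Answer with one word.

declining

R0 = Σ lx·mx = 0 + 0.5396 + 0.1272 + 0.0936 + 0.0351 = 0.7955
R0 < 1, so the population is declining.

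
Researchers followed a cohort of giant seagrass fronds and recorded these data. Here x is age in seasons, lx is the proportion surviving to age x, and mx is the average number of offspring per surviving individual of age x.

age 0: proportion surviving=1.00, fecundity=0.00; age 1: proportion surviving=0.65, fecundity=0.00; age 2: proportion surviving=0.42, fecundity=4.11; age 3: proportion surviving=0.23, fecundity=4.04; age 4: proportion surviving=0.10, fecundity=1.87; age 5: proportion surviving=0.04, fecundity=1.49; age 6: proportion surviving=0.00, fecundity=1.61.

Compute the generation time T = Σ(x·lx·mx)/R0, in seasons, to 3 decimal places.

2.511

lx·mx: 0, 0, 1.7262, 0.9292, 0.187, 0.0596, 0 → R0 = 2.902
x·lx·mx: 0, 0, 3.4524, 2.7876, 0.748, 0.298, 0 → Σ = 7.286
T = 7.286 / 2.902 = 2.510682… → 2.511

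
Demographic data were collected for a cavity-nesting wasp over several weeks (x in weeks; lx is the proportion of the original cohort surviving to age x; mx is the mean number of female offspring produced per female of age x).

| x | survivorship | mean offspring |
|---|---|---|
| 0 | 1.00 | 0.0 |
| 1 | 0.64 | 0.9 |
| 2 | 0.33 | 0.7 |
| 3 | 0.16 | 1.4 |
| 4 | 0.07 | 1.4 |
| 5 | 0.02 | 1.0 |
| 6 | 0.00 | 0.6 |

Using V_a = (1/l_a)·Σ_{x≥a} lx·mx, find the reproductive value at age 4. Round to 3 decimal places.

1.686

lx·mx for x ≥ 4: 0.098, 0.02, 0 → sum = 0.118
V_4 = 0.118 / l_4 = 0.118 / 0.07 = 1.685714… → 1.686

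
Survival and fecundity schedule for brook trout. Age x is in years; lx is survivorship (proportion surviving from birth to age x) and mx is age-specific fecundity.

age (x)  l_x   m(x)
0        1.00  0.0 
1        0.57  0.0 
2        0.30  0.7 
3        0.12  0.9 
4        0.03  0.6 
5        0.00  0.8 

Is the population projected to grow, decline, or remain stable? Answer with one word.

declining

R0 = Σ lx·mx = 0 + 0 + 0.21 + 0.108 + 0.018 + 0 = 0.336
R0 < 1, so the population is declining.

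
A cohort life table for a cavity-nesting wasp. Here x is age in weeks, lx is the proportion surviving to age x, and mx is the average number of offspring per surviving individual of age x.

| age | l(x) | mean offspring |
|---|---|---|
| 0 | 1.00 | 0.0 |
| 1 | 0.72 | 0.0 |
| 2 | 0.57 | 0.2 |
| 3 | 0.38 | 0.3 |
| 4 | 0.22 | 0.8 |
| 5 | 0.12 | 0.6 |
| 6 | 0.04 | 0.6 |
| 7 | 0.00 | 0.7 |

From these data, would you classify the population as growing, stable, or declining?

R0 = Σ lx·mx = 0 + 0 + 0.114 + 0.114 + 0.176 + 0.072 + 0.024 + 0 = 0.5
R0 < 1, so the population is declining.

declining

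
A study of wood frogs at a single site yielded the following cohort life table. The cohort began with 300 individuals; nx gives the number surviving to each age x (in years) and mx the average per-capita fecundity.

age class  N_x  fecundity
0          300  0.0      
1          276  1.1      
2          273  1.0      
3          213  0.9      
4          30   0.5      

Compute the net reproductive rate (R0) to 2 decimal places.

2.61

lx = nx/n0 = nx/300: 1, 0.92, 0.91, 0.71, 0.1
lx·mx by age: 0, 1.012, 0.91, 0.639, 0.05
R0 = Σ lx·mx = 2.611 → 2.61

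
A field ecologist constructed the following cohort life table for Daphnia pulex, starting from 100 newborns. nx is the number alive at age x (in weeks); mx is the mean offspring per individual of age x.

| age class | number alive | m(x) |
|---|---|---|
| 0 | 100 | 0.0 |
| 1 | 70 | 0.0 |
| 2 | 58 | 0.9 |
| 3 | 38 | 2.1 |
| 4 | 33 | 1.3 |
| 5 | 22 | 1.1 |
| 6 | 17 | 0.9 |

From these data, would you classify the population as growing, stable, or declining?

lx = nx/n0 = nx/100: 1, 0.7, 0.58, 0.38, 0.33, 0.22, 0.17
R0 = Σ lx·mx = 0 + 0 + 0.522 + 0.798 + 0.429 + 0.242 + 0.153 = 2.144
R0 > 1, so the population is growing.

growing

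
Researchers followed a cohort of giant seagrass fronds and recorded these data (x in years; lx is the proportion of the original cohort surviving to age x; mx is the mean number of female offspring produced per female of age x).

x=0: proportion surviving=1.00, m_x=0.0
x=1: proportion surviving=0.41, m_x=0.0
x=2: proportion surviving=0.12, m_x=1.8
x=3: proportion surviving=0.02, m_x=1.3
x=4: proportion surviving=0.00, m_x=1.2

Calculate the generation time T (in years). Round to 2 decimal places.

lx·mx: 0, 0, 0.216, 0.026, 0 → R0 = 0.242
x·lx·mx: 0, 0, 0.432, 0.078, 0 → Σ = 0.51
T = 0.51 / 0.242 = 2.107438… → 2.11

2.11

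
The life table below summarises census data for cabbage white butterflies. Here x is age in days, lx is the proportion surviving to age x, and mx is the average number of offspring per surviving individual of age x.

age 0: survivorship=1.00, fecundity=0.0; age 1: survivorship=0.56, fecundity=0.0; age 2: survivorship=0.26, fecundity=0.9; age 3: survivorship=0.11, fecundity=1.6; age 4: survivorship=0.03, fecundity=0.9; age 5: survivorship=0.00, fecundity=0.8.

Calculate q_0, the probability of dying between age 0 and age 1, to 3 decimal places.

q_0 = (l_0 − l_1) / l_0 = (1 − 0.56) / 1
     = 0.44 / 1 = 0.44 → 0.440

0.440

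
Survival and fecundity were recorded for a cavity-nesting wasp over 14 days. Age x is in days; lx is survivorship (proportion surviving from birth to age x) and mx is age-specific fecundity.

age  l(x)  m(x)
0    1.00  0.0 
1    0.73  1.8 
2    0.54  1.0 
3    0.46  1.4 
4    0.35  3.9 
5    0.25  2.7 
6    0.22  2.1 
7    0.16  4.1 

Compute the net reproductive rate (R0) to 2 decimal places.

5.66

lx·mx by age: 0, 1.314, 0.54, 0.644, 1.365, 0.675, 0.462, 0.656
R0 = Σ lx·mx = 5.656 → 5.66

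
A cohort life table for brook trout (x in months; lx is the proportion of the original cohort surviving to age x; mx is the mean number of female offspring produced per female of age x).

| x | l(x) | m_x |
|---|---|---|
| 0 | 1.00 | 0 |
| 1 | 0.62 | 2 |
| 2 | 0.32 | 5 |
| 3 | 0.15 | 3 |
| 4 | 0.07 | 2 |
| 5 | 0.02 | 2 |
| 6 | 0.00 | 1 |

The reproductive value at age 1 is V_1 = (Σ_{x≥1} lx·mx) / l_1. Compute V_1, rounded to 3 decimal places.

lx·mx for x ≥ 1: 1.24, 1.6, 0.45, 0.14, 0.04, 0 → sum = 3.47
V_1 = 3.47 / l_1 = 3.47 / 0.62 = 5.596774… → 5.597

5.597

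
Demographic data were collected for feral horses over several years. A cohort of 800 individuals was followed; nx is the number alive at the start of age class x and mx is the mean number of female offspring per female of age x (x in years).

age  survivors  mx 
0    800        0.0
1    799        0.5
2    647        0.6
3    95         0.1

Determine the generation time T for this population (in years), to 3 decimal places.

lx = nx/n0 = nx/800: 1, 0.99875, 0.80875, 0.11875
lx·mx: 0, 0.499375, 0.48525, 0.011875 → R0 = 0.9965
x·lx·mx: 0, 0.499375, 0.9705, 0.035625 → Σ = 1.5055
T = 1.5055 / 0.9965 = 1.510788… → 1.511

1.511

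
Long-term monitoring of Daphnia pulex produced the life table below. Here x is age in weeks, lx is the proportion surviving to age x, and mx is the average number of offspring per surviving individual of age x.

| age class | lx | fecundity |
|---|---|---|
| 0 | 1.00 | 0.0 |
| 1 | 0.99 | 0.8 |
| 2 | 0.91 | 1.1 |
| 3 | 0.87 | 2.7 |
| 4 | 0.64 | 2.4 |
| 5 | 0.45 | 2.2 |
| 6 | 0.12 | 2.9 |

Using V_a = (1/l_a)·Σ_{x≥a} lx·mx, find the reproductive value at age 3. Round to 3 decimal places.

lx·mx for x ≥ 3: 2.349, 1.536, 0.99, 0.348 → sum = 5.223
V_3 = 5.223 / l_3 = 5.223 / 0.87 = 6.003448… → 6.003

6.003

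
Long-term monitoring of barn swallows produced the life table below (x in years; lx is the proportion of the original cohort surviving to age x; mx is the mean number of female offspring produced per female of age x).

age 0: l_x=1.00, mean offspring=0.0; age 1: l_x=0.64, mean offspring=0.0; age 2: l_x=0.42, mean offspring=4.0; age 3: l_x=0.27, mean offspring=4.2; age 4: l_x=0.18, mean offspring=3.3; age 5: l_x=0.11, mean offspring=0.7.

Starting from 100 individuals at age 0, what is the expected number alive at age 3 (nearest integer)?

Expected survivors = N0 · l_3 = 100 × 0.27 = 27 → 27

27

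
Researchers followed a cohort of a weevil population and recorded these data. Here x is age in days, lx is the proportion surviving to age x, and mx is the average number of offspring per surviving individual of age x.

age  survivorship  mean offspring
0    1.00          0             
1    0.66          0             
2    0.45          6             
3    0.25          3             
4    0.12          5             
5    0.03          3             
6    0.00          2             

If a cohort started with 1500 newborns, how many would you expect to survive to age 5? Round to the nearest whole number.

Expected survivors = N0 · l_5 = 1500 × 0.03 = 45 → 45

45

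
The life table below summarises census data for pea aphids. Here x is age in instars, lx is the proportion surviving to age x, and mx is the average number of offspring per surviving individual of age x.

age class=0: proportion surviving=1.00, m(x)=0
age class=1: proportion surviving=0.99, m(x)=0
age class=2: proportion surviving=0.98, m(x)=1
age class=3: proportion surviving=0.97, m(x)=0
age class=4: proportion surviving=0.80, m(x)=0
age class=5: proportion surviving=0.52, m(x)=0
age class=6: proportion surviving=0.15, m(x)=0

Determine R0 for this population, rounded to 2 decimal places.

lx·mx by age: 0, 0, 0.98, 0, 0, 0, 0
R0 = Σ lx·mx = 0.98 → 0.98

0.98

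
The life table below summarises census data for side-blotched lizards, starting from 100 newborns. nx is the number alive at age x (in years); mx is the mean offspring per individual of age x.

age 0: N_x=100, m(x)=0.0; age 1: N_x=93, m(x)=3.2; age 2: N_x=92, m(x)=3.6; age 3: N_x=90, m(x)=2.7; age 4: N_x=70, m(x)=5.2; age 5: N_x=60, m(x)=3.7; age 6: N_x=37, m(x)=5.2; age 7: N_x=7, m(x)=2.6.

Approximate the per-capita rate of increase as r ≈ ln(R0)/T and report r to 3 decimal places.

lx = nx/n0 = nx/100: 1, 0.93, 0.92, 0.9, 0.7, 0.6, 0.37, 0.07
R0 = Σ lx·mx = 0 + 2.976 + 3.312 + 2.43 + 3.64 + 2.22 + 1.924 + 0.182 = 16.684
Σ x·lx·mx = 55.368; T = 55.368/16.684 = 3.31863…
r ≈ ln(R0)/T = ln(16.684)/3.31863… = 0.84808… → 0.848

0.848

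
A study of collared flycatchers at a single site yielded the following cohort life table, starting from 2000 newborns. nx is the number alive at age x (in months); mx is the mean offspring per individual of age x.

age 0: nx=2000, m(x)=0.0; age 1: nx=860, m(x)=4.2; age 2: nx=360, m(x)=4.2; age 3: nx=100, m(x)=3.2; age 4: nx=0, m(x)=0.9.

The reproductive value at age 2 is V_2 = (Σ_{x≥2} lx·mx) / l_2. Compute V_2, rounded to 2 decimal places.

5.09

lx = nx/n0 = nx/2000: 1, 0.43, 0.18, 0.05, 0
lx·mx for x ≥ 2: 0.756, 0.16, 0 → sum = 0.916
V_2 = 0.916 / l_2 = 0.916 / 0.18 = 5.088889… → 5.09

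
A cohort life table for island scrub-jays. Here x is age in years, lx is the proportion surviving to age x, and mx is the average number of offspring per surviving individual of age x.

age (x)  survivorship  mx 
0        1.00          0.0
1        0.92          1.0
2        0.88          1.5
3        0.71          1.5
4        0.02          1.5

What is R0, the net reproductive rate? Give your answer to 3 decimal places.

3.335

lx·mx by age: 0, 0.92, 1.32, 1.065, 0.03
R0 = Σ lx·mx = 3.335 → 3.335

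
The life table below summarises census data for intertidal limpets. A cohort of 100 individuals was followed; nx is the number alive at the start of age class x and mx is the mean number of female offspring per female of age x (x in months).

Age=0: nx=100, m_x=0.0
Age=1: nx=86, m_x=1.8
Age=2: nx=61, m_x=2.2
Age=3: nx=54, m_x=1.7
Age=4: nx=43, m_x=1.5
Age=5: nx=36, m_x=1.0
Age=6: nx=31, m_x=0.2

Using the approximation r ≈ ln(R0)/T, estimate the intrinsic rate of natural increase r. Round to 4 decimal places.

lx = nx/n0 = nx/100: 1, 0.86, 0.61, 0.54, 0.43, 0.36, 0.31
R0 = Σ lx·mx = 0 + 1.548 + 1.342 + 0.918 + 0.645 + 0.36 + 0.062 = 4.875
Σ x·lx·mx = 11.738; T = 11.738/4.875 = 2.40779…
r ≈ ln(R0)/T = ln(4.875)/2.40779… = 0.657913… → 0.6579

0.6579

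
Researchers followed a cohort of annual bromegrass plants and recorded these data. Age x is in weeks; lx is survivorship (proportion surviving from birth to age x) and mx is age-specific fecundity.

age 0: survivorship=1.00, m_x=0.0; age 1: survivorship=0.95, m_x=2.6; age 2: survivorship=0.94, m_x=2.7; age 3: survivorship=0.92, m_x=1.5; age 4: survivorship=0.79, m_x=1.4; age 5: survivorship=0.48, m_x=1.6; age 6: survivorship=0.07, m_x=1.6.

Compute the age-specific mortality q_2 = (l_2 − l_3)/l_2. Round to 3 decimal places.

q_2 = (l_2 − l_3) / l_2 = (0.94 − 0.92) / 0.94
     = 0.02 / 0.94 = 0.021277… → 0.021

0.021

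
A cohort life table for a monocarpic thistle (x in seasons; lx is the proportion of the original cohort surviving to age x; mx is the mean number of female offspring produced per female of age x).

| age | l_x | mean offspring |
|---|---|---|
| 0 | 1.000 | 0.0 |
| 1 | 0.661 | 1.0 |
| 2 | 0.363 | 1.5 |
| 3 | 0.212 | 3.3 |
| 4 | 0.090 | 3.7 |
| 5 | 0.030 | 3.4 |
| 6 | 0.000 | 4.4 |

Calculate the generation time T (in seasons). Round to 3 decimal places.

lx·mx: 0, 0.661, 0.5445, 0.6996, 0.333, 0.102, 0 → R0 = 2.3401
x·lx·mx: 0, 0.661, 1.089, 2.0988, 1.332, 0.51, 0 → Σ = 5.6908
T = 5.6908 / 2.3401 = 2.431862… → 2.432

2.432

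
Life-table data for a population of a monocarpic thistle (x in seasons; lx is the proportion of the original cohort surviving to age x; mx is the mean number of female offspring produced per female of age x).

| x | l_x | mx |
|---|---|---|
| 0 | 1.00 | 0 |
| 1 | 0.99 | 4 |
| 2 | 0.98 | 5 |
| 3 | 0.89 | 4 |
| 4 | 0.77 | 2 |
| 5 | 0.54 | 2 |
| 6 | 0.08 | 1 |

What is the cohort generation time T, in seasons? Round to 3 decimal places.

lx·mx: 0, 3.96, 4.9, 3.56, 1.54, 1.08, 0.08 → R0 = 15.12
x·lx·mx: 0, 3.96, 9.8, 10.68, 6.16, 5.4, 0.48 → Σ = 36.48
T = 36.48 / 15.12 = 2.412698… → 2.413

2.413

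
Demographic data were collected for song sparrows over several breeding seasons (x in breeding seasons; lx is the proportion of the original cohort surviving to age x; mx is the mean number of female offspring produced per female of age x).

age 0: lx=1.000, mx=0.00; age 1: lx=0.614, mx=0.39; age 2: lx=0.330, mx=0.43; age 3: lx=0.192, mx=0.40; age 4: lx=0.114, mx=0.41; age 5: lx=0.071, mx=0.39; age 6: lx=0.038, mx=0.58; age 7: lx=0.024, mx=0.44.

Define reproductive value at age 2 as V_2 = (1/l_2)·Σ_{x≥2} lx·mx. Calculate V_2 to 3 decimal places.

0.987

lx·mx for x ≥ 2: 0.1419, 0.0768, 0.04674, 0.02769, 0.02204, 0.01056 → sum = 0.32573
V_2 = 0.32573 / l_2 = 0.32573 / 0.33 = 0.987061… → 0.987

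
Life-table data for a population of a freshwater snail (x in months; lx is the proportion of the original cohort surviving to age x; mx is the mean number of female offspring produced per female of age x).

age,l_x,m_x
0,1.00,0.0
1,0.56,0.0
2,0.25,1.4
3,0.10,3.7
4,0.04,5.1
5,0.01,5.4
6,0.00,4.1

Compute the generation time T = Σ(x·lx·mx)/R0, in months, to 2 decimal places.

2.96

lx·mx: 0, 0, 0.35, 0.37, 0.204, 0.054, 0 → R0 = 0.978
x·lx·mx: 0, 0, 0.7, 1.11, 0.816, 0.27, 0 → Σ = 2.896
T = 2.896 / 0.978 = 2.961145… → 2.96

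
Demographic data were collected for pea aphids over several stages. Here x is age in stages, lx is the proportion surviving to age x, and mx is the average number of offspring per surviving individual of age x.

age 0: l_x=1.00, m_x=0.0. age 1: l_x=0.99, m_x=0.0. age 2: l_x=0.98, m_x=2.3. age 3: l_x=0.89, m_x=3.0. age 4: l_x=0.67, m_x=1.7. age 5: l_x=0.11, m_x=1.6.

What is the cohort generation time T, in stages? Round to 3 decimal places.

lx·mx: 0, 0, 2.254, 2.67, 1.139, 0.176 → R0 = 6.239
x·lx·mx: 0, 0, 4.508, 8.01, 4.556, 0.88 → Σ = 17.954
T = 17.954 / 6.239 = 2.877705… → 2.878

2.878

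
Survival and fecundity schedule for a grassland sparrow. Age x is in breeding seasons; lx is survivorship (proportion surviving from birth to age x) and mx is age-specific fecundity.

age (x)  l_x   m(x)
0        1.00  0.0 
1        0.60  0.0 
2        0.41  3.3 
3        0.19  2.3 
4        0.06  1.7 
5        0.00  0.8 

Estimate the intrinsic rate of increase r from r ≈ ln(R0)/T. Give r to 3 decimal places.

0.273

R0 = Σ lx·mx = 0 + 0 + 1.353 + 0.437 + 0.102 + 0 = 1.892
Σ x·lx·mx = 4.425; T = 4.425/1.892 = 2.33879…
r ≈ ln(R0)/T = ln(1.892)/2.33879… = 0.27263… → 0.273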